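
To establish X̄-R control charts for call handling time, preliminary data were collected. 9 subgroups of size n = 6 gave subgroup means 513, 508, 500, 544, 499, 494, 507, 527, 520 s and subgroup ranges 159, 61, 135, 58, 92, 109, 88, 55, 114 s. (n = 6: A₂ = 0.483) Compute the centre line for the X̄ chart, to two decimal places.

512.44

X̄̄ = (513 + 508 + 500 + 544 + 499 + 494 + 507 + 527 + 520) / 9 = 4612.0000 / 9 = 512.4444
CL = X̄̄ = 512.4444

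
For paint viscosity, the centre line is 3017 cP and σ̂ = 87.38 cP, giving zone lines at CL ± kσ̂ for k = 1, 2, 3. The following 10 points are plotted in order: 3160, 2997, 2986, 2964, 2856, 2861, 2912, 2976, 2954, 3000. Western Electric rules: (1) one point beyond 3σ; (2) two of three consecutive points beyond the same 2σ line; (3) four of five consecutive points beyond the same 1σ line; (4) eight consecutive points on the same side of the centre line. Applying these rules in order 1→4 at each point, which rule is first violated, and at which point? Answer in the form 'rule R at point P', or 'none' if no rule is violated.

rule 4 at point 9

Zone of each point (C = within 1σ̂, B = 1σ̂–2σ̂, A = 2σ̂–3σ̂, * = beyond 3σ̂; sign = side of CL): 1:+B, 2:-C, 3:-C, 4:-C, 5:-B, 6:-B, 7:-B, 8:-C, 9:-C, 10:-C
Rule 4 (eight consecutive points on the same side of the centre line) is satisfied at point 9.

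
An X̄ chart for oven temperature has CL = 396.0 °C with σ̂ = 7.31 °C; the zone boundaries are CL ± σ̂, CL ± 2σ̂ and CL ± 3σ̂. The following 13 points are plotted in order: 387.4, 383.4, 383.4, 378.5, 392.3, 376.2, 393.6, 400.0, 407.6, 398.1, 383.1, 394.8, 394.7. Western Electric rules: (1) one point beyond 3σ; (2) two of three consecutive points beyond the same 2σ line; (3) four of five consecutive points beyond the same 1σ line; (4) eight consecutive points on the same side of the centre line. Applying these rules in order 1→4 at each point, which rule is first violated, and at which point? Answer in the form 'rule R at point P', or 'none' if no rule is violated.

rule 3 at point 4

Zone of each point (C = within 1σ̂, B = 1σ̂–2σ̂, A = 2σ̂–3σ̂, * = beyond 3σ̂; sign = side of CL): 1:-B, 2:-B, 3:-B, 4:-A, 5:-C, 6:-A, 7:-C, 8:+C, 9:+B, 10:+C, 11:-B, 12:-C, 13:-C
Rule 3 (four of five consecutive points beyond the same 1σ limit) is satisfied at point 4.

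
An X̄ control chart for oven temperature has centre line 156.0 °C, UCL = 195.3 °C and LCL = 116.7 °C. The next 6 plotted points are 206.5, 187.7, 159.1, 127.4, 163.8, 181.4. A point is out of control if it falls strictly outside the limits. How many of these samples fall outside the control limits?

1

Compare each point to [116.7, 195.3]: sample 1 = 206.5 > UCL.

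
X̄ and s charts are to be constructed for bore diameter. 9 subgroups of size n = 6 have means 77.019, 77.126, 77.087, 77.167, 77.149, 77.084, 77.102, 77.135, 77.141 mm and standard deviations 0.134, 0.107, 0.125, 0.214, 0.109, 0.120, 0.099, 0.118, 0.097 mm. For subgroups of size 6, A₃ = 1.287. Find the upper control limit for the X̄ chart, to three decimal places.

77.273

X̄̄ = (77.019 + 77.126 + 77.087 + 77.167 + 77.149 + 77.084 + 77.102 + 77.135 + 77.141) / 9 = 77.1122
s̄ = (0.134 + 0.107 + 0.125 + 0.214 + 0.109 + 0.120 + 0.099 + 0.118 + 0.097) / 9 = 0.1248
UCL = X̄̄ + A₃·s̄ = 77.1122 + 1.287 × 0.1248 = 77.2728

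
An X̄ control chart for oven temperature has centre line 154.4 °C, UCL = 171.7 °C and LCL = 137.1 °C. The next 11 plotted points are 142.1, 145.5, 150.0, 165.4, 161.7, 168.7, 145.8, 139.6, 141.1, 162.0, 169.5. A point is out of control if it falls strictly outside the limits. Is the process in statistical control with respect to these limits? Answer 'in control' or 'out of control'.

All 11 points lie within [137.1, 171.7].

in control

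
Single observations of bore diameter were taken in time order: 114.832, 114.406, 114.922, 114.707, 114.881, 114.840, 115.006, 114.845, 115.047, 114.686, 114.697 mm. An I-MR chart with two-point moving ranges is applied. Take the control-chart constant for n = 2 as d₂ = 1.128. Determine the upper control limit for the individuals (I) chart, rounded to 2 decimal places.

X̄ = (114.832 + 114.406 + 114.922 + 114.707 + 114.881 + 114.840 + 115.006 + 114.845 + 115.047 + 114.686 + 114.697) / 11 = 114.8063
Moving ranges: 0.426, 0.516, 0.215, 0.174, 0.041, 0.166, 0.161, 0.202, 0.361, 0.011; M̄R̄ = 2.2730 / 10 = 0.2273
UCL = X̄ + 3·M̄R̄/d₂ = 114.8063 + 3 × 0.2273 / 1.128 = 115.4108

115.41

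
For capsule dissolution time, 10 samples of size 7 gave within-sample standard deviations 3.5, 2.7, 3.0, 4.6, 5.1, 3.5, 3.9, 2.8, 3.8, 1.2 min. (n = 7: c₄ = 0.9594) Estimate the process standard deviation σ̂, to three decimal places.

3.554

s̄ = (3.5 + 2.7 + 3.0 + 4.6 + 5.1 + 3.5 + 3.9 + 2.8 + 3.8 + 1.2) / 10 = 3.4100
σ̂ = s̄ / c₄ = 3.4100 / 0.9594 = 3.5543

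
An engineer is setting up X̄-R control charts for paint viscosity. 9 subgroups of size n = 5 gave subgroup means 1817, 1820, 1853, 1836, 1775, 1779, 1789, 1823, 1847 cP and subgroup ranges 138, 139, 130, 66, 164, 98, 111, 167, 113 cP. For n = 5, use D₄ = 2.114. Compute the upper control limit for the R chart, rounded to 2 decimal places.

264.48

R̄ = (138 + 139 + 130 + 66 + 164 + 98 + 111 + 167 + 113) / 9 = 1126.0000 / 9 = 125.1111
UCL_R = D₄·R̄ = 2.114 × 125.1111 = 264.4849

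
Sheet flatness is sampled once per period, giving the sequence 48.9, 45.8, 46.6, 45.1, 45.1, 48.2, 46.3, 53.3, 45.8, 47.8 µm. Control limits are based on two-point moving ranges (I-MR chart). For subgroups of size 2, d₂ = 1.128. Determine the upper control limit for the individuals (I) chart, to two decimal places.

X̄ = (48.9 + 45.8 + 46.6 + 45.1 + 45.1 + 48.2 + 46.3 + 53.3 + 45.8 + 47.8) / 10 = 47.2900
Moving ranges: 3.1, 0.8, 1.5, 0.0, 3.1, 1.9, 7.0, 7.5, 2.0; M̄R̄ = 26.9000 / 9 = 2.9889
UCL = X̄ + 3·M̄R̄/d₂ = 47.2900 + 3 × 2.9889 / 1.128 = 55.2392

55.24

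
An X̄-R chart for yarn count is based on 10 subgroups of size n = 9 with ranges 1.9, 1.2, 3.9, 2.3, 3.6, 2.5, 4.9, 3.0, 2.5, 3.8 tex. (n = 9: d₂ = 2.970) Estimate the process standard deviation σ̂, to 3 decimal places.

R̄ = (1.9 + 1.2 + 3.9 + 2.3 + 3.6 + 2.5 + 4.9 + 3.0 + 2.5 + 3.8) / 10 = 2.9600
σ̂ = R̄ / d₂ = 2.9600 / 2.970 = 0.9966

0.997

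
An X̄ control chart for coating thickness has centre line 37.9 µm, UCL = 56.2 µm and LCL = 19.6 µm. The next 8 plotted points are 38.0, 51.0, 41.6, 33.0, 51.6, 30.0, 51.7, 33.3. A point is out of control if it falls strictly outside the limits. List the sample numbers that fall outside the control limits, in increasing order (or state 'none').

none

All 8 points lie within [19.6, 56.2].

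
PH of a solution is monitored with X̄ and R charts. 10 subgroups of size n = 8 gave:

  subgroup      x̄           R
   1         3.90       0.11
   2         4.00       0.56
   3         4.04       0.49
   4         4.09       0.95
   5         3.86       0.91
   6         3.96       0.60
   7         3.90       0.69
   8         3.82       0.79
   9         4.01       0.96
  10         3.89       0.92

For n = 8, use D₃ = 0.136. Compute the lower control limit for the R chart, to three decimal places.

0.095

R̄ = (0.11 + 0.56 + 0.49 + 0.95 + 0.91 + 0.60 + 0.69 + 0.79 + 0.96 + 0.92) / 10 = 6.9800 / 10 = 0.6980
LCL_R = D₃·R̄ = 0.136 × 0.6980 = 0.0949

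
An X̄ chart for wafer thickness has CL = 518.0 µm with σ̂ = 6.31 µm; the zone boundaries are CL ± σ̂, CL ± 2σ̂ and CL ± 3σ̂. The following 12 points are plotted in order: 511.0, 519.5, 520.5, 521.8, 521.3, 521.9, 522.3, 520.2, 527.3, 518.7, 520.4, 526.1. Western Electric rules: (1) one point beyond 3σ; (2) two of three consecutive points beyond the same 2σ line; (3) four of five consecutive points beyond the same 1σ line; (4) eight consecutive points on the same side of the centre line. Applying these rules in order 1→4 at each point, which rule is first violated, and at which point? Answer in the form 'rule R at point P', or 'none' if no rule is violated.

Zone of each point (C = within 1σ̂, B = 1σ̂–2σ̂, A = 2σ̂–3σ̂, * = beyond 3σ̂; sign = side of CL): 1:-B, 2:+C, 3:+C, 4:+C, 5:+C, 6:+C, 7:+C, 8:+C, 9:+B, 10:+C, 11:+C, 12:+B
Rule 4 (eight consecutive points on the same side of the centre line) is satisfied at point 9.

rule 4 at point 9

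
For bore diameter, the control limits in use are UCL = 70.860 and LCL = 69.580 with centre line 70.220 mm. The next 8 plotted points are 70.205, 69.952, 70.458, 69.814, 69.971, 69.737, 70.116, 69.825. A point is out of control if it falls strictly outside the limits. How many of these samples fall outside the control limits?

All 8 points lie within [69.580, 70.860].

0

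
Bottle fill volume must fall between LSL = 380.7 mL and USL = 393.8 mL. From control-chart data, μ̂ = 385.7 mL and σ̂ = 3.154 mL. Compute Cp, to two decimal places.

0.69

Cp = (USL − LSL) / (6σ̂) = (393.8 − 380.7) / (6 × 3.154) = 13.1000 / 18.9240 = 0.6922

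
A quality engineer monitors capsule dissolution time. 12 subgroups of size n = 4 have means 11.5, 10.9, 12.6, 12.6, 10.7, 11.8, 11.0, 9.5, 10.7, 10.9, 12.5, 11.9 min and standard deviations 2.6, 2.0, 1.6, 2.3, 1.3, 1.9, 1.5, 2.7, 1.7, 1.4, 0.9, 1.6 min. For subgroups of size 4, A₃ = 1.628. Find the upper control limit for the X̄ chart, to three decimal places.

X̄̄ = (11.5 + 10.9 + 12.6 + 12.6 + 10.7 + 11.8 + 11.0 + 9.5 + 10.7 + 10.9 + 12.5 + 11.9) / 12 = 11.3833
s̄ = (2.6 + 2.0 + 1.6 + 2.3 + 1.3 + 1.9 + 1.5 + 2.7 + 1.7 + 1.4 + 0.9 + 1.6) / 12 = 1.7917
UCL = X̄̄ + A₃·s̄ = 11.3833 + 1.628 × 1.7917 = 14.3002

14.300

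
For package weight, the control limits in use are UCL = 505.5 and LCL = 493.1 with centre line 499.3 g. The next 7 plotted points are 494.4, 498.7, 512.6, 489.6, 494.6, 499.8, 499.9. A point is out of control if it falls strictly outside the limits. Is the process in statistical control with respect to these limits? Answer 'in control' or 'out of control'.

Compare each point to [493.1, 505.5]: sample 3 = 512.6 > UCL; sample 4 = 489.6 < LCL.

out of control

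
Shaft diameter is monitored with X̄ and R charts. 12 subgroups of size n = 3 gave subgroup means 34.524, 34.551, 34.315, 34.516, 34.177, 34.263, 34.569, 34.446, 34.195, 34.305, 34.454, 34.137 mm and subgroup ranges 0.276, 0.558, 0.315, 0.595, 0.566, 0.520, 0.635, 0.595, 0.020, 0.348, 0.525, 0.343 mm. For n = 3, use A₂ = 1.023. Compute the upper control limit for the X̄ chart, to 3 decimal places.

34.822

X̄̄ = (34.524 + 34.551 + 34.315 + 34.516 + 34.177 + 34.263 + 34.569 + 34.446 + 34.195 + 34.305 + 34.454 + 34.137) / 12 = 412.4520 / 12 = 34.3710
R̄ = (0.276 + 0.558 + 0.315 + 0.595 + 0.566 + 0.520 + 0.635 + 0.595 + 0.020 + 0.348 + 0.525 + 0.343) / 12 = 5.2960 / 12 = 0.4413
UCL = X̄̄ + A₂·R̄ = 34.3710 + 1.023 × 0.4413 = 34.8225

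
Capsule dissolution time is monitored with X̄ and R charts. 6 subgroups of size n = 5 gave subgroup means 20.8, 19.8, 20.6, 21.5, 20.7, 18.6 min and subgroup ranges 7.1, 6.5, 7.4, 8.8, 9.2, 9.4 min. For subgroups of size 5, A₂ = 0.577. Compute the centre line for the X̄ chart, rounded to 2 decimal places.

X̄̄ = (20.8 + 19.8 + 20.6 + 21.5 + 20.7 + 18.6) / 6 = 122.0000 / 6 = 20.3333
CL = X̄̄ = 20.3333

20.33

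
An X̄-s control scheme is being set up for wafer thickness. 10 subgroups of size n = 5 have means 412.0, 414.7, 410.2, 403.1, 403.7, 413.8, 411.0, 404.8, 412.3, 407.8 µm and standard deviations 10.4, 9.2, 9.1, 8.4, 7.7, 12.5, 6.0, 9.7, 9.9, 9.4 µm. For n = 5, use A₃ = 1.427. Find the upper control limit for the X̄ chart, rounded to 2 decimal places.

X̄̄ = (412.0 + 414.7 + 410.2 + 403.1 + 403.7 + 413.8 + 411.0 + 404.8 + 412.3 + 407.8) / 10 = 409.3400
s̄ = (10.4 + 9.2 + 9.1 + 8.4 + 7.7 + 12.5 + 6.0 + 9.7 + 9.9 + 9.4) / 10 = 9.2300
UCL = X̄̄ + A₃·s̄ = 409.3400 + 1.427 × 9.2300 = 422.5112

422.51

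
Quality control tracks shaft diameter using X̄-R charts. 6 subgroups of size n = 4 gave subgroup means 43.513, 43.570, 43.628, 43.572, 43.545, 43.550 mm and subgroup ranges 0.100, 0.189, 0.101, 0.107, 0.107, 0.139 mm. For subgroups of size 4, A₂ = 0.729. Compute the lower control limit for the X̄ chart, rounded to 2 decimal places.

43.47

X̄̄ = (43.513 + 43.570 + 43.628 + 43.572 + 43.545 + 43.550) / 6 = 261.3780 / 6 = 43.5630
R̄ = (0.100 + 0.189 + 0.101 + 0.107 + 0.107 + 0.139) / 6 = 0.7430 / 6 = 0.1238
LCL = X̄̄ − A₂·R̄ = 43.5630 − 0.729 × 0.1238 = 43.4727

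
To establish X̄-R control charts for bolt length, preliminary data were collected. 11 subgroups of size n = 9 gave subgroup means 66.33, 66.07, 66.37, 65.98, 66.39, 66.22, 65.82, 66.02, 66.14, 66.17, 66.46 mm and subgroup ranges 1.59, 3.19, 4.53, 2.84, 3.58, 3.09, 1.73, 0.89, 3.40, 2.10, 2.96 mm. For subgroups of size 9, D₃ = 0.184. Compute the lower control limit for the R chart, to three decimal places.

R̄ = (1.59 + 3.19 + 4.53 + 2.84 + 3.58 + 3.09 + 1.73 + 0.89 + 3.40 + 2.10 + 2.96) / 11 = 29.9000 / 11 = 2.7182
LCL_R = D₃·R̄ = 0.184 × 2.7182 = 0.5001

0.500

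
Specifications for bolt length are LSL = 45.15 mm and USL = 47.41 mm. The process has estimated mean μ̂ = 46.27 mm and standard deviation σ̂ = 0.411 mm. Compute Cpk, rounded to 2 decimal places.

Cpu = (USL − μ̂) / (3σ̂) = (47.41 − 46.27) / (3 × 0.411) = 0.9246; Cpl = (μ̂ − LSL) / (3σ̂) = (46.27 − 45.15) / (3 × 0.411) = 0.9084; Cpk = min(Cpu, Cpl) = 0.9084

0.91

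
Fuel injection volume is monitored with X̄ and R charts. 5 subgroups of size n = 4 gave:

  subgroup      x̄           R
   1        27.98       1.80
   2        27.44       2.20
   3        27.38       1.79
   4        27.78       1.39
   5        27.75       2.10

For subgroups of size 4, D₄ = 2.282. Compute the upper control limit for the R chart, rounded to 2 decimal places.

R̄ = (1.80 + 2.20 + 1.79 + 1.39 + 2.10) / 5 = 9.2800 / 5 = 1.8560
UCL_R = D₄·R̄ = 2.282 × 1.8560 = 4.2354

4.24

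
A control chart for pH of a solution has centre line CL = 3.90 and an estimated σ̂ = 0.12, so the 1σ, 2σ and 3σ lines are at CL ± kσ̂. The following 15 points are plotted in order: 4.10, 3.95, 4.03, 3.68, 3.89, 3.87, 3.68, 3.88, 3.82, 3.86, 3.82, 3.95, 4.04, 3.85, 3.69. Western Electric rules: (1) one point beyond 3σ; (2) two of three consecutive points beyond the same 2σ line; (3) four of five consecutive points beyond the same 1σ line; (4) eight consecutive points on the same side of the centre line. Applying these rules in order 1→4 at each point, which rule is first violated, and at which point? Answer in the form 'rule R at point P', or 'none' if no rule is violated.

rule 4 at point 11

Zone of each point (C = within 1σ̂, B = 1σ̂–2σ̂, A = 2σ̂–3σ̂, * = beyond 3σ̂; sign = side of CL): 1:+B, 2:+C, 3:+B, 4:-B, 5:-C, 6:-C, 7:-B, 8:-C, 9:-C, 10:-C, 11:-C, 12:+C, 13:+B, 14:-C, 15:-B
Rule 4 (eight consecutive points on the same side of the centre line) is satisfied at point 11.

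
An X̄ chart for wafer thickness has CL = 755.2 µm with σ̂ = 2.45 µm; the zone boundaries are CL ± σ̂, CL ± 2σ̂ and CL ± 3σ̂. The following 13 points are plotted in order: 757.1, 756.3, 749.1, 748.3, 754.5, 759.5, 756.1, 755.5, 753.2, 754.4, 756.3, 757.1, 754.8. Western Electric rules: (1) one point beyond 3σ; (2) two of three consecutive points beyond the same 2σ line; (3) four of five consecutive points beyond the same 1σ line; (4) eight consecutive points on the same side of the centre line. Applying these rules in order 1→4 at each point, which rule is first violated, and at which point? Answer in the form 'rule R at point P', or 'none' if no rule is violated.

Zone of each point (C = within 1σ̂, B = 1σ̂–2σ̂, A = 2σ̂–3σ̂, * = beyond 3σ̂; sign = side of CL): 1:+C, 2:+C, 3:-A, 4:-A, 5:-C, 6:+B, 7:+C, 8:+C, 9:-C, 10:-C, 11:+C, 12:+C, 13:-C
Rule 2 (two of three consecutive points beyond the same 2σ limit) is satisfied at point 4.

rule 2 at point 4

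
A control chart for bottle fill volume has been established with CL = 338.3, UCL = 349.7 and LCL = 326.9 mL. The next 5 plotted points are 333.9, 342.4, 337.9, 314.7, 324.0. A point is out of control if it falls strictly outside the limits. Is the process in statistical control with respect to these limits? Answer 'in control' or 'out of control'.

Compare each point to [326.9, 349.7]: sample 4 = 314.7 < LCL; sample 5 = 324.0 < LCL.

out of control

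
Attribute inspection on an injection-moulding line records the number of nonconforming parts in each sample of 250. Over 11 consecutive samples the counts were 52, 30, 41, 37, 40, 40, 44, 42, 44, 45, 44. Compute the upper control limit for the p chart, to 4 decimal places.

p̄ = Σdᵢ / (k·n) = 459 / (11 × 250) = 0.16691
UCL = p̄ + 3·√(p̄(1−p̄)/n) = 0.16691 + 3 × √(0.16691×0.83309/250) = 0.16691 + 3 × 0.02358 = 0.23766

0.2377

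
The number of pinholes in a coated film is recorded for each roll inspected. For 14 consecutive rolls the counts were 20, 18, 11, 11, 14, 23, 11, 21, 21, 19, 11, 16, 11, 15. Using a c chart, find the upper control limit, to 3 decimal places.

27.803

c̄ = (20 + 18 + 11 + 11 + 14 + 23 + 11 + 21 + 21 + 19 + 11 + 16 + 11 + 15) / 14 = 222 / 14 = 15.8571
UCL = c̄ + 3√c̄ = 15.8571 + 3 × √15.8571 = 15.8571 + 3 × 3.9821 = 27.8035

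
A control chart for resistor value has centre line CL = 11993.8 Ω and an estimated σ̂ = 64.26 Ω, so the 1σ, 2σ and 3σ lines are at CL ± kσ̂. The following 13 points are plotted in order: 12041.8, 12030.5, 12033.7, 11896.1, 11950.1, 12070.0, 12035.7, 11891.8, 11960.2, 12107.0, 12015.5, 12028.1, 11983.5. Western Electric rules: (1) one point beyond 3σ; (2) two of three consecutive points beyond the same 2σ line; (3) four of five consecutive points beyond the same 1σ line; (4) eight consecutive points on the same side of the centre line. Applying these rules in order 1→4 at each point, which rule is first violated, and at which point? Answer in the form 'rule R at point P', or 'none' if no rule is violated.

Zone of each point (C = within 1σ̂, B = 1σ̂–2σ̂, A = 2σ̂–3σ̂, * = beyond 3σ̂; sign = side of CL): 1:+C, 2:+C, 3:+C, 4:-B, 5:-C, 6:+B, 7:+C, 8:-B, 9:-C, 10:+B, 11:+C, 12:+C, 13:-C
No rule fires across all 13 points.

none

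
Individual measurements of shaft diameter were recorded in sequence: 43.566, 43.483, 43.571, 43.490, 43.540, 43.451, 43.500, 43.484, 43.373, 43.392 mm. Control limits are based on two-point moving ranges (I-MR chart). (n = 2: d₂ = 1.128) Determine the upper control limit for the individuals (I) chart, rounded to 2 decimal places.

X̄ = (43.566 + 43.483 + 43.571 + 43.490 + 43.540 + 43.451 + 43.500 + 43.484 + 43.373 + 43.392) / 10 = 43.4850
Moving ranges: 0.083, 0.088, 0.081, 0.050, 0.089, 0.049, 0.016, 0.111, 0.019; M̄R̄ = 0.5860 / 9 = 0.0651
UCL = X̄ + 3·M̄R̄/d₂ = 43.4850 + 3 × 0.0651 / 1.128 = 43.6582

43.66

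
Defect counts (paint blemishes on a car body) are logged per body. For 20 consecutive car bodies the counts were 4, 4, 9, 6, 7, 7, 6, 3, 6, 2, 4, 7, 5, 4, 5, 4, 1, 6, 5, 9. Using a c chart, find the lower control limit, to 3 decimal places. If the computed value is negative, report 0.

c̄ = (4 + 4 + 9 + 6 + 7 + 7 + 6 + 3 + 6 + 2 + 4 + 7 + 5 + 4 + 5 + 4 + 1 + 6 + 5 + 9) / 20 = 104 / 20 = 5.2000
LCL = c̄ − 3√c̄ = 5.2000 − 3 × 2.2804 = -1.6411 → 0 (cannot be negative)

0.000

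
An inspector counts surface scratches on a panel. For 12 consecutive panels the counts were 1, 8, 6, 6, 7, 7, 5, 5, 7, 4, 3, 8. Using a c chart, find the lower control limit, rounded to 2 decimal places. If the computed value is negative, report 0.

0.00

c̄ = (1 + 8 + 6 + 6 + 7 + 7 + 5 + 5 + 7 + 4 + 3 + 8) / 12 = 67 / 12 = 5.5833
LCL = c̄ − 3√c̄ = 5.5833 − 3 × 2.3629 = -1.5054 → 0 (cannot be negative)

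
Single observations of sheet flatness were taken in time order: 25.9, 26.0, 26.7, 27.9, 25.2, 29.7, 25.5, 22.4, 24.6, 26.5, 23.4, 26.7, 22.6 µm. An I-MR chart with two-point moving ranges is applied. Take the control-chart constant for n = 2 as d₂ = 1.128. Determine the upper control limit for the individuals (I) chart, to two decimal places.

32.52

X̄ = (25.9 + 26.0 + 26.7 + 27.9 + 25.2 + 29.7 + 25.5 + 22.4 + 24.6 + 26.5 + 23.4 + 26.7 + 22.6) / 13 = 25.6231
Moving ranges: 0.1, 0.7, 1.2, 2.7, 4.5, 4.2, 3.1, 2.2, 1.9, 3.1, 3.3, 4.1; M̄R̄ = 31.1000 / 12 = 2.5917
UCL = X̄ + 3·M̄R̄/d₂ = 25.6231 + 3 × 2.5917 / 1.128 = 32.5158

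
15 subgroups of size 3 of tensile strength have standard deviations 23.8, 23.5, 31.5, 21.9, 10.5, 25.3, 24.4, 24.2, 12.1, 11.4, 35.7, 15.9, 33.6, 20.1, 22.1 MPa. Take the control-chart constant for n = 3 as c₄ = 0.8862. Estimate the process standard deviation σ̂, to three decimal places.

25.276

s̄ = (23.8 + 23.5 + 31.5 + 21.9 + 10.5 + 25.3 + 24.4 + 24.2 + 12.1 + 11.4 + 35.7 + 15.9 + 33.6 + 20.1 + 22.1) / 15 = 22.4000
σ̂ = s̄ / c₄ = 22.4000 / 0.8862 = 25.2765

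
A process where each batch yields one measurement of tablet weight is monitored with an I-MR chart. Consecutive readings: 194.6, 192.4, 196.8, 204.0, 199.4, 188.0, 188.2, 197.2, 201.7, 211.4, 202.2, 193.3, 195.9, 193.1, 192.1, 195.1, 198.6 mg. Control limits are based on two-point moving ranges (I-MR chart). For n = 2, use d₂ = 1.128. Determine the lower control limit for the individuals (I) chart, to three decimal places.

182.710

X̄ = (194.6 + 192.4 + 196.8 + 204.0 + 199.4 + 188.0 + 188.2 + 197.2 + 201.7 + 211.4 + 202.2 + 193.3 + 195.9 + 193.1 + 192.1 + 195.1 + 198.6) / 17 = 196.7059
Moving ranges: 2.2, 4.4, 7.2, 4.6, 11.4, 0.2, 9.0, 4.5, 9.7, 9.2, 8.9, 2.6, 2.8, 1.0, 3.0, 3.5; M̄R̄ = 84.2000 / 16 = 5.2625
LCL = X̄ − 3·M̄R̄/d₂ = 196.7059 − 3 × 5.2625 / 1.128 = 182.7099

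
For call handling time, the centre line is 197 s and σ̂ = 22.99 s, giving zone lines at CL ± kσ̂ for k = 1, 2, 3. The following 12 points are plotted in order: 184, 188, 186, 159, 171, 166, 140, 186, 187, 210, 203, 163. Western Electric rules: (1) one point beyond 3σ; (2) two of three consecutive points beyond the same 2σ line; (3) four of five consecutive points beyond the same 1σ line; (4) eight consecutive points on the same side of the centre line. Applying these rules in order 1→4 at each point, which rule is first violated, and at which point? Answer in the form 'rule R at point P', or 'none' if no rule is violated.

Zone of each point (C = within 1σ̂, B = 1σ̂–2σ̂, A = 2σ̂–3σ̂, * = beyond 3σ̂; sign = side of CL): 1:-C, 2:-C, 3:-C, 4:-B, 5:-B, 6:-B, 7:-A, 8:-C, 9:-C, 10:+C, 11:+C, 12:-B
Rule 3 (four of five consecutive points beyond the same 1σ limit) is satisfied at point 7.

rule 3 at point 7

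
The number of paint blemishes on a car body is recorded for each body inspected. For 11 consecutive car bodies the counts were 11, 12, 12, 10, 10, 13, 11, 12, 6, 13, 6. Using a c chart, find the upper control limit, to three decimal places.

20.288

c̄ = (11 + 12 + 12 + 10 + 10 + 13 + 11 + 12 + 6 + 13 + 6) / 11 = 116 / 11 = 10.5455
UCL = c̄ + 3√c̄ = 10.5455 + 3 × √10.5455 = 10.5455 + 3 × 3.2474 = 20.2876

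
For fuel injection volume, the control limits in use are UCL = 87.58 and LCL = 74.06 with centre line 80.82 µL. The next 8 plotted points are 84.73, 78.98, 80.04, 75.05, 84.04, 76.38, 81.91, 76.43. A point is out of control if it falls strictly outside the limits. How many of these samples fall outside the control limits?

All 8 points lie within [74.06, 87.58].

0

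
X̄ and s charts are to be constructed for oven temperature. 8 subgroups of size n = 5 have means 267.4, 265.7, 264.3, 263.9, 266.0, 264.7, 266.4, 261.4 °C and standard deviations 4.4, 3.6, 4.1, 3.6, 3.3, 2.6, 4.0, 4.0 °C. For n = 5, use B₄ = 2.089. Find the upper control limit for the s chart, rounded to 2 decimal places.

7.73

s̄ = (4.4 + 3.6 + 4.1 + 3.6 + 3.3 + 2.6 + 4.0 + 4.0) / 8 = 3.7000
UCL_s = B₄·s̄ = 2.089 × 3.7000 = 7.7293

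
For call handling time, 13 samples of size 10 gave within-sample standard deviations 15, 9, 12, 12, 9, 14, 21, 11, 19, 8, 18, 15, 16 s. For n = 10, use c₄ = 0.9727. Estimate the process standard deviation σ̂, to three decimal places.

s̄ = (15 + 9 + 12 + 12 + 9 + 14 + 21 + 11 + 19 + 8 + 18 + 15 + 16) / 13 = 13.7692
σ̂ = s̄ / c₄ = 13.7692 / 0.9727 = 14.1557

14.156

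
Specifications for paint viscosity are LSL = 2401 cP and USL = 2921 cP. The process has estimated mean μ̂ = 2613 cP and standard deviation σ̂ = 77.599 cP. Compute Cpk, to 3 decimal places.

0.911

Cpu = (USL − μ̂) / (3σ̂) = (2921 − 2613) / (3 × 77.599) = 1.3230; Cpl = (μ̂ − LSL) / (3σ̂) = (2613 − 2401) / (3 × 77.599) = 0.9107; Cpk = min(Cpu, Cpl) = 0.9107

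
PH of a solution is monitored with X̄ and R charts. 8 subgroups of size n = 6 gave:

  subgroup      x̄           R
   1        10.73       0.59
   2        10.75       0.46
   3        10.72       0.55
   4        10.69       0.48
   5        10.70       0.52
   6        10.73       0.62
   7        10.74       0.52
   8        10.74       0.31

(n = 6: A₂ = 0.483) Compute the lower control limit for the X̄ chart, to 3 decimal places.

10.480

X̄̄ = (10.73 + 10.75 + 10.72 + 10.69 + 10.70 + 10.73 + 10.74 + 10.74) / 8 = 85.8000 / 8 = 10.7250
R̄ = (0.59 + 0.46 + 0.55 + 0.48 + 0.52 + 0.62 + 0.52 + 0.31) / 8 = 4.0500 / 8 = 0.5062
LCL = X̄̄ − A₂·R̄ = 10.7250 − 0.483 × 0.5062 = 10.4805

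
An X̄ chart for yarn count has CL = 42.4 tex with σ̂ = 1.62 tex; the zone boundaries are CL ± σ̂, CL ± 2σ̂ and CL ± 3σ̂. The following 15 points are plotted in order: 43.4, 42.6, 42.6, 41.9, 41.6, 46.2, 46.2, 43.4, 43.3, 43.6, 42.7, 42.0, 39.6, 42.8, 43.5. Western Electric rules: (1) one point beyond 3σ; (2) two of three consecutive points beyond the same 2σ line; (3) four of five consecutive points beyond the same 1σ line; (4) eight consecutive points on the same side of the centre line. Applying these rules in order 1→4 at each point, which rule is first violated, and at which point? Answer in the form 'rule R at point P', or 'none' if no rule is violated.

rule 2 at point 7

Zone of each point (C = within 1σ̂, B = 1σ̂–2σ̂, A = 2σ̂–3σ̂, * = beyond 3σ̂; sign = side of CL): 1:+C, 2:+C, 3:+C, 4:-C, 5:-C, 6:+A, 7:+A, 8:+C, 9:+C, 10:+C, 11:+C, 12:-C, 13:-B, 14:+C, 15:+C
Rule 2 (two of three consecutive points beyond the same 2σ limit) is satisfied at point 7.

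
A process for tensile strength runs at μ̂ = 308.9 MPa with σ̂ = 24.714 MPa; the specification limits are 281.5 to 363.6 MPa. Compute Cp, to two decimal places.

Cp = (USL − LSL) / (6σ̂) = (363.6 − 281.5) / (6 × 24.714) = 82.1000 / 148.2840 = 0.5537

0.55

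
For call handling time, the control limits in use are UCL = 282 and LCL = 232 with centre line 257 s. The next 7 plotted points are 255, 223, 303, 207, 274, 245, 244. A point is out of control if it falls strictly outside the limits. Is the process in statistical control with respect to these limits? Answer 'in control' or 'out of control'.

out of control

Compare each point to [232, 282]: sample 2 = 223 < LCL; sample 3 = 303 > UCL; sample 4 = 207 < LCL.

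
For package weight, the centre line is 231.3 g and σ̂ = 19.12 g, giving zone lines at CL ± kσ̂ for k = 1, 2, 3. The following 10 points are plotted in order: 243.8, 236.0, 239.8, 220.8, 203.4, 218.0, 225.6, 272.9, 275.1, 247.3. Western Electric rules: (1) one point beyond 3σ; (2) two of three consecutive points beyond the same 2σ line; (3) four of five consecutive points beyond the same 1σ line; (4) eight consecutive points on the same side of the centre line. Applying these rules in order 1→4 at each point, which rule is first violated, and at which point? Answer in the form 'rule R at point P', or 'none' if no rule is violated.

rule 2 at point 9

Zone of each point (C = within 1σ̂, B = 1σ̂–2σ̂, A = 2σ̂–3σ̂, * = beyond 3σ̂; sign = side of CL): 1:+C, 2:+C, 3:+C, 4:-C, 5:-B, 6:-C, 7:-C, 8:+A, 9:+A, 10:+C
Rule 2 (two of three consecutive points beyond the same 2σ limit) is satisfied at point 9.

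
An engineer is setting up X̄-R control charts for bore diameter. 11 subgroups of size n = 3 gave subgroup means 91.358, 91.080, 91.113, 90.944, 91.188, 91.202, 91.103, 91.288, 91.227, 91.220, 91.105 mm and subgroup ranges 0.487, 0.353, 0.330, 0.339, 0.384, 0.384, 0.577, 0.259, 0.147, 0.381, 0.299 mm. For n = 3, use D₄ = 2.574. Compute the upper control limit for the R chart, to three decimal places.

R̄ = (0.487 + 0.353 + 0.330 + 0.339 + 0.384 + 0.384 + 0.577 + 0.259 + 0.147 + 0.381 + 0.299) / 11 = 3.9400 / 11 = 0.3582
UCL_R = D₄·R̄ = 2.574 × 0.3582 = 0.9220

0.922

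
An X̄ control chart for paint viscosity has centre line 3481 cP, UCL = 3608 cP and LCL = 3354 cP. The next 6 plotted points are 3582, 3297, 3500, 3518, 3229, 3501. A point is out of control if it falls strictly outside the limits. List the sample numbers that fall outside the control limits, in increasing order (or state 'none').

Compare each point to [3354, 3608]: sample 2 = 3297 < LCL; sample 5 = 3229 < LCL.

2, 5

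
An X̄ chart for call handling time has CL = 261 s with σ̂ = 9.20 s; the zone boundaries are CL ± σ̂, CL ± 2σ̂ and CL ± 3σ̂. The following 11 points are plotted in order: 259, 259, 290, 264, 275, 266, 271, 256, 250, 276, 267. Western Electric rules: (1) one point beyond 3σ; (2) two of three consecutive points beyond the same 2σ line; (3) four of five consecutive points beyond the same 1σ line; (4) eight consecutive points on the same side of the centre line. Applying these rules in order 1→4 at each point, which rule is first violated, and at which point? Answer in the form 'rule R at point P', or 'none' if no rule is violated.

rule 1 at point 3

Zone of each point (C = within 1σ̂, B = 1σ̂–2σ̂, A = 2σ̂–3σ̂, * = beyond 3σ̂; sign = side of CL): 1:-C, 2:-C, 3:+*, 4:+C, 5:+B, 6:+C, 7:+B, 8:-C, 9:-B, 10:+B, 11:+C
Rule 1 (one point beyond the 3σ limits) is satisfied at point 3.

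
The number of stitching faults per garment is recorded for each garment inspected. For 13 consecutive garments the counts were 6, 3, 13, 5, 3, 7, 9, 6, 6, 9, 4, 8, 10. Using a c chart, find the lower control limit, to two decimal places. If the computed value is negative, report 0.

0.00

c̄ = (6 + 3 + 13 + 5 + 3 + 7 + 9 + 6 + 6 + 9 + 4 + 8 + 10) / 13 = 89 / 13 = 6.8462
LCL = c̄ − 3√c̄ = 6.8462 − 3 × 2.6165 = -1.0034 → 0 (cannot be negative)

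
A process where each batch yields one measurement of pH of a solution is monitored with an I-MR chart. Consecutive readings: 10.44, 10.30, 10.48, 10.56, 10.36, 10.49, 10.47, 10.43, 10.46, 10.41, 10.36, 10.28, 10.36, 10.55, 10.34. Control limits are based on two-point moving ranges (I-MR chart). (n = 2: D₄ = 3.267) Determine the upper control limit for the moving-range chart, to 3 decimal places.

0.345

Moving ranges: 0.14, 0.18, 0.08, 0.20, 0.13, 0.02, 0.04, 0.03, 0.05, 0.05, 0.08, 0.08, 0.19, 0.21; M̄R̄ = 1.4800 / 14 = 0.1057
UCL_MR = D₄·M̄R̄ = 3.267 × 0.1057 = 0.3454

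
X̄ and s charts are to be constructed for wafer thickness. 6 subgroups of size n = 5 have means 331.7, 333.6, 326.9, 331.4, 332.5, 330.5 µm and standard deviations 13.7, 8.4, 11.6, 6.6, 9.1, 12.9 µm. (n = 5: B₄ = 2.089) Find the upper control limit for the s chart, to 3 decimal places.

s̄ = (13.7 + 8.4 + 11.6 + 6.6 + 9.1 + 12.9) / 6 = 10.3833
UCL_s = B₄·s̄ = 2.089 × 10.3833 = 21.6908

21.691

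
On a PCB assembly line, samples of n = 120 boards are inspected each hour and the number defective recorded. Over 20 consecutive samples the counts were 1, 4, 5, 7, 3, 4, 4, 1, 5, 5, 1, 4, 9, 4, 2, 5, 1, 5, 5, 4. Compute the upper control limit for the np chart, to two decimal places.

9.81

p̄ = Σdᵢ / (k·n) = 79 / (20 × 120) = 0.03292
UCL = np̄ + 3·√(np̄(1−p̄)) = 3.9500 + 3 × √(3.9500×0.96708) = 3.9500 + 3 × 1.9545 = 9.8134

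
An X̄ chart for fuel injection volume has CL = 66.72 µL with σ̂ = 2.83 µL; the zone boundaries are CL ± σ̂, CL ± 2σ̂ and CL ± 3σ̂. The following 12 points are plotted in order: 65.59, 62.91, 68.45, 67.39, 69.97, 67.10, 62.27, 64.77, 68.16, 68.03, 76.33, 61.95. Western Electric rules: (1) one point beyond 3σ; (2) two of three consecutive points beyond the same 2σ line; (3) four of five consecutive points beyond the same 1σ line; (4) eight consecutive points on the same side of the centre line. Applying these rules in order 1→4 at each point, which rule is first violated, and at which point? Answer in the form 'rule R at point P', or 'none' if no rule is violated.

rule 1 at point 11

Zone of each point (C = within 1σ̂, B = 1σ̂–2σ̂, A = 2σ̂–3σ̂, * = beyond 3σ̂; sign = side of CL): 1:-C, 2:-B, 3:+C, 4:+C, 5:+B, 6:+C, 7:-B, 8:-C, 9:+C, 10:+C, 11:+*, 12:-B
Rule 1 (one point beyond the 3σ limits) is satisfied at point 11.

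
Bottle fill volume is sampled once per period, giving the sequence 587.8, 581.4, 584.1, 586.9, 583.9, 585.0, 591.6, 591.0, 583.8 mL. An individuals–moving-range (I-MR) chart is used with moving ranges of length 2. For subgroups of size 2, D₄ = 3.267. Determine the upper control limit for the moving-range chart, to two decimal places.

12.41

Moving ranges: 6.4, 2.7, 2.8, 3.0, 1.1, 6.6, 0.6, 7.2; M̄R̄ = 30.4000 / 8 = 3.8000
UCL_MR = D₄·M̄R̄ = 3.267 × 3.8000 = 12.4146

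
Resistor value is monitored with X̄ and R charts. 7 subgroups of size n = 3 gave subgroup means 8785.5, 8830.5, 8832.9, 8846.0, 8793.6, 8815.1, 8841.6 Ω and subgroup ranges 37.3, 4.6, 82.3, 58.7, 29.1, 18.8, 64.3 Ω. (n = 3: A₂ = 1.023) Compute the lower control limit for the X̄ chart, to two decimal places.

X̄̄ = (8785.5 + 8830.5 + 8832.9 + 8846.0 + 8793.6 + 8815.1 + 8841.6) / 7 = 61745.2000 / 7 = 8820.7429
R̄ = (37.3 + 4.6 + 82.3 + 58.7 + 29.1 + 18.8 + 64.3) / 7 = 295.1000 / 7 = 42.1571
LCL = X̄̄ − A₂·R̄ = 8820.7429 − 1.023 × 42.1571 = 8777.6161

8777.62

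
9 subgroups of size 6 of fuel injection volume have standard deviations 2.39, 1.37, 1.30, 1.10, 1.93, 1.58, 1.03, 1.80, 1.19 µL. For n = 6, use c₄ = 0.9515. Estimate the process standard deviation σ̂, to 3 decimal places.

s̄ = (2.39 + 1.37 + 1.30 + 1.10 + 1.93 + 1.58 + 1.03 + 1.80 + 1.19) / 9 = 1.5211
σ̂ = s̄ / c₄ = 1.5211 / 0.9515 = 1.5986

1.599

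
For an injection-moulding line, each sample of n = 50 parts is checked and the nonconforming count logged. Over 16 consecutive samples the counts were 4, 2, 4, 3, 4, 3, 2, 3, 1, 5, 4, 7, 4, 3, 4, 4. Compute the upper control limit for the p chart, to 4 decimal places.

p̄ = Σdᵢ / (k·n) = 57 / (16 × 50) = 0.07125
UCL = p̄ + 3·√(p̄(1−p̄)/n) = 0.07125 + 3 × √(0.07125×0.92875/50) = 0.07125 + 3 × 0.03638 = 0.18039

0.1804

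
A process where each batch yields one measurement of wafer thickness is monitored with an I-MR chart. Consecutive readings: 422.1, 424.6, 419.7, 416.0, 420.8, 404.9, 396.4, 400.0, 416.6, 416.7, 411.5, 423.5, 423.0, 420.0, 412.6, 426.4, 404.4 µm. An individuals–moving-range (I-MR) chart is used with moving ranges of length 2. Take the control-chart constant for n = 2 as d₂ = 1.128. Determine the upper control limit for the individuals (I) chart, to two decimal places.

X̄ = (422.1 + 424.6 + 419.7 + 416.0 + 420.8 + 404.9 + 396.4 + 400.0 + 416.6 + 416.7 + 411.5 + 423.5 + 423.0 + 420.0 + 412.6 + 426.4 + 404.4) / 17 = 415.2471
Moving ranges: 2.5, 4.9, 3.7, 4.8, 15.9, 8.5, 3.6, 16.6, 0.1, 5.2, 12.0, 0.5, 3.0, 7.4, 13.8, 22.0; M̄R̄ = 124.5000 / 16 = 7.7812
UCL = X̄ + 3·M̄R̄/d₂ = 415.2471 + 3 × 7.7812 / 1.128 = 435.9419

435.94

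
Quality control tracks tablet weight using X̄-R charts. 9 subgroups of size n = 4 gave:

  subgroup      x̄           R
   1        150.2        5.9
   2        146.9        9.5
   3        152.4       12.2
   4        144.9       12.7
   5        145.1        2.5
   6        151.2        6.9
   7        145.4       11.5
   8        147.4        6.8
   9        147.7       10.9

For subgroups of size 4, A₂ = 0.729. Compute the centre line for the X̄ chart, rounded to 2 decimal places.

X̄̄ = (150.2 + 146.9 + 152.4 + 144.9 + 145.1 + 151.2 + 145.4 + 147.4 + 147.7) / 9 = 1331.2000 / 9 = 147.9111
CL = X̄̄ = 147.9111

147.91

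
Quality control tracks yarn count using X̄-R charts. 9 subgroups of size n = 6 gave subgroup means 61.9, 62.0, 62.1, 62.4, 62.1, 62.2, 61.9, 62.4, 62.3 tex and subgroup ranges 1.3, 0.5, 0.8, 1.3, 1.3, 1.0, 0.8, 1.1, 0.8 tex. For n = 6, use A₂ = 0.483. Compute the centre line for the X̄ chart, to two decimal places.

62.14

X̄̄ = (61.9 + 62.0 + 62.1 + 62.4 + 62.1 + 62.2 + 61.9 + 62.4 + 62.3) / 9 = 559.3000 / 9 = 62.1444
CL = X̄̄ = 62.1444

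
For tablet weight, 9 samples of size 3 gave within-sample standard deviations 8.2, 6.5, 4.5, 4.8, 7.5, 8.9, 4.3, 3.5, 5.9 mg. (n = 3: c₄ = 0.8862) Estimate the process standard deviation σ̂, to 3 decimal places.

s̄ = (8.2 + 6.5 + 4.5 + 4.8 + 7.5 + 8.9 + 4.3 + 3.5 + 5.9) / 9 = 6.0111
σ̂ = s̄ / c₄ = 6.0111 / 0.8862 = 6.7830

6.783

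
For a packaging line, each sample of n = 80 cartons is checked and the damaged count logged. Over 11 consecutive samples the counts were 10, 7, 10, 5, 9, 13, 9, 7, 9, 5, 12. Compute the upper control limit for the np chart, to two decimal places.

p̄ = Σdᵢ / (k·n) = 96 / (11 × 80) = 0.10909
UCL = np̄ + 3·√(np̄(1−p̄)) = 8.7273 + 3 × √(8.7273×0.89091) = 8.7273 + 3 × 2.7884 = 17.0925

17.09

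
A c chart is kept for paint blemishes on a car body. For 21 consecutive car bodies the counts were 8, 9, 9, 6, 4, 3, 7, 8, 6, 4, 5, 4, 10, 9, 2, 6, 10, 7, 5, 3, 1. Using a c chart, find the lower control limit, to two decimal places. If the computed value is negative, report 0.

c̄ = (8 + 9 + 9 + 6 + 4 + 3 + 7 + 8 + 6 + 4 + 5 + 4 + 10 + 9 + 2 + 6 + 10 + 7 + 5 + 3 + 1) / 21 = 126 / 21 = 6.0000
LCL = c̄ − 3√c̄ = 6.0000 − 3 × 2.4495 = -1.3485 → 0 (cannot be negative)

0.00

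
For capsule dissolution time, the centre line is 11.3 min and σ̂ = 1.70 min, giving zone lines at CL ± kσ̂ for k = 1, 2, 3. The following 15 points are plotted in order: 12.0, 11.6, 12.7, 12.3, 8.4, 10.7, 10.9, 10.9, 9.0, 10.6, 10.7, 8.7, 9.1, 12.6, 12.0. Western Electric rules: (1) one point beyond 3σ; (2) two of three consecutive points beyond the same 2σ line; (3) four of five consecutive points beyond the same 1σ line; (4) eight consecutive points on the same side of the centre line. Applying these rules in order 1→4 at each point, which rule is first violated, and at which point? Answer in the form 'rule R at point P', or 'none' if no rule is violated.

Zone of each point (C = within 1σ̂, B = 1σ̂–2σ̂, A = 2σ̂–3σ̂, * = beyond 3σ̂; sign = side of CL): 1:+C, 2:+C, 3:+C, 4:+C, 5:-B, 6:-C, 7:-C, 8:-C, 9:-B, 10:-C, 11:-C, 12:-B, 13:-B, 14:+C, 15:+C
Rule 4 (eight consecutive points on the same side of the centre line) is satisfied at point 12.

rule 4 at point 12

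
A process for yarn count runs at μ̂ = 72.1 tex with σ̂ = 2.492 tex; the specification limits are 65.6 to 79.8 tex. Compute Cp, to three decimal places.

Cp = (USL − LSL) / (6σ̂) = (79.8 − 65.6) / (6 × 2.492) = 14.2000 / 14.9520 = 0.9497

0.950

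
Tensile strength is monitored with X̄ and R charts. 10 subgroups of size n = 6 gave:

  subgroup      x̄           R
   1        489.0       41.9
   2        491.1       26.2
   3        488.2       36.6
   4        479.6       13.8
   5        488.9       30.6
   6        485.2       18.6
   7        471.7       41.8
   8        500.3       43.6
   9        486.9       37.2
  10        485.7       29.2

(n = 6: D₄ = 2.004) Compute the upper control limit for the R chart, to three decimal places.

R̄ = (41.9 + 26.2 + 36.6 + 13.8 + 30.6 + 18.6 + 41.8 + 43.6 + 37.2 + 29.2) / 10 = 319.5000 / 10 = 31.9500
UCL_R = D₄·R̄ = 2.004 × 31.9500 = 64.0278

64.028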